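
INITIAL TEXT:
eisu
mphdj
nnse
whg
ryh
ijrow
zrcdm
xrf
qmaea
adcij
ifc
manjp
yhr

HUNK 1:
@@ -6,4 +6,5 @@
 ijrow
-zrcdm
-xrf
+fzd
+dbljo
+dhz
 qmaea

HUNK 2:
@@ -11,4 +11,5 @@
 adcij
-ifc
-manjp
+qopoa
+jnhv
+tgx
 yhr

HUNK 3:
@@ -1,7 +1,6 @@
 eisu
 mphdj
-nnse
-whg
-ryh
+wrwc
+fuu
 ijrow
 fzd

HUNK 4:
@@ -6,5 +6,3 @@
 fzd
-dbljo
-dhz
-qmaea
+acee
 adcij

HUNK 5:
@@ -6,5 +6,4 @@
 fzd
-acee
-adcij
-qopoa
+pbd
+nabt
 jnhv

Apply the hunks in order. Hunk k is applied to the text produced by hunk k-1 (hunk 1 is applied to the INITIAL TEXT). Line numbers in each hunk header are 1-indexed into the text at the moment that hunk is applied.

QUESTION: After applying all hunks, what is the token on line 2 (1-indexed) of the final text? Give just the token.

Hunk 1: at line 6 remove [zrcdm,xrf] add [fzd,dbljo,dhz] -> 14 lines: eisu mphdj nnse whg ryh ijrow fzd dbljo dhz qmaea adcij ifc manjp yhr
Hunk 2: at line 11 remove [ifc,manjp] add [qopoa,jnhv,tgx] -> 15 lines: eisu mphdj nnse whg ryh ijrow fzd dbljo dhz qmaea adcij qopoa jnhv tgx yhr
Hunk 3: at line 1 remove [nnse,whg,ryh] add [wrwc,fuu] -> 14 lines: eisu mphdj wrwc fuu ijrow fzd dbljo dhz qmaea adcij qopoa jnhv tgx yhr
Hunk 4: at line 6 remove [dbljo,dhz,qmaea] add [acee] -> 12 lines: eisu mphdj wrwc fuu ijrow fzd acee adcij qopoa jnhv tgx yhr
Hunk 5: at line 6 remove [acee,adcij,qopoa] add [pbd,nabt] -> 11 lines: eisu mphdj wrwc fuu ijrow fzd pbd nabt jnhv tgx yhr
Final line 2: mphdj

Answer: mphdj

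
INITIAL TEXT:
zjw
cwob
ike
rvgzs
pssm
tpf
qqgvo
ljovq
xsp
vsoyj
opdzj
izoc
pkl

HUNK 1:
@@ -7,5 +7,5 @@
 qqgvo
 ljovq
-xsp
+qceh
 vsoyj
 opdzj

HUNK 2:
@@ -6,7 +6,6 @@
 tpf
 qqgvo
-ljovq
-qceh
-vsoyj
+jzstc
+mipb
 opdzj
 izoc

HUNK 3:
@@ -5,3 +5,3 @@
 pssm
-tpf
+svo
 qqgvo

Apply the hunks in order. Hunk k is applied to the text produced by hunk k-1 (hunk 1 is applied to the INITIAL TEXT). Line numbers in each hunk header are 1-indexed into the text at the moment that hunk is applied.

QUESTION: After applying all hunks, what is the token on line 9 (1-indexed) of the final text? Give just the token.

Answer: mipb

Derivation:
Hunk 1: at line 7 remove [xsp] add [qceh] -> 13 lines: zjw cwob ike rvgzs pssm tpf qqgvo ljovq qceh vsoyj opdzj izoc pkl
Hunk 2: at line 6 remove [ljovq,qceh,vsoyj] add [jzstc,mipb] -> 12 lines: zjw cwob ike rvgzs pssm tpf qqgvo jzstc mipb opdzj izoc pkl
Hunk 3: at line 5 remove [tpf] add [svo] -> 12 lines: zjw cwob ike rvgzs pssm svo qqgvo jzstc mipb opdzj izoc pkl
Final line 9: mipb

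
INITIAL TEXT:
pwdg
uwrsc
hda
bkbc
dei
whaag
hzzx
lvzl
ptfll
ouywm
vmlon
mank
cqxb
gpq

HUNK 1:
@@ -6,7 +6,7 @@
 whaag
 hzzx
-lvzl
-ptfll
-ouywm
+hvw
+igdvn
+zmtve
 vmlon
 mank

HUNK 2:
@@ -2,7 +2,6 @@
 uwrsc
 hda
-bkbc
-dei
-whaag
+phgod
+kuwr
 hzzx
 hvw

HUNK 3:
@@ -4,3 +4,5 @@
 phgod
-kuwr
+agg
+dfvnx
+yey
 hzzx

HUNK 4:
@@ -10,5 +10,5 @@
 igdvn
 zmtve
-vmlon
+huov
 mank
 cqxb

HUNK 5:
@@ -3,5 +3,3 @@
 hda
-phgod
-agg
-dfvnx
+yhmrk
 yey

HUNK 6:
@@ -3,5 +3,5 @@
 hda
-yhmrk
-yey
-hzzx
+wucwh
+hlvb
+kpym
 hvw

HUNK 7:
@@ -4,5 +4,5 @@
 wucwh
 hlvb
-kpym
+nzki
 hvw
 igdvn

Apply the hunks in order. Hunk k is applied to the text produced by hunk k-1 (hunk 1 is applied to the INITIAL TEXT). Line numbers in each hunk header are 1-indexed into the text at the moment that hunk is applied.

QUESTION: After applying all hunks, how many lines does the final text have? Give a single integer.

Answer: 13

Derivation:
Hunk 1: at line 6 remove [lvzl,ptfll,ouywm] add [hvw,igdvn,zmtve] -> 14 lines: pwdg uwrsc hda bkbc dei whaag hzzx hvw igdvn zmtve vmlon mank cqxb gpq
Hunk 2: at line 2 remove [bkbc,dei,whaag] add [phgod,kuwr] -> 13 lines: pwdg uwrsc hda phgod kuwr hzzx hvw igdvn zmtve vmlon mank cqxb gpq
Hunk 3: at line 4 remove [kuwr] add [agg,dfvnx,yey] -> 15 lines: pwdg uwrsc hda phgod agg dfvnx yey hzzx hvw igdvn zmtve vmlon mank cqxb gpq
Hunk 4: at line 10 remove [vmlon] add [huov] -> 15 lines: pwdg uwrsc hda phgod agg dfvnx yey hzzx hvw igdvn zmtve huov mank cqxb gpq
Hunk 5: at line 3 remove [phgod,agg,dfvnx] add [yhmrk] -> 13 lines: pwdg uwrsc hda yhmrk yey hzzx hvw igdvn zmtve huov mank cqxb gpq
Hunk 6: at line 3 remove [yhmrk,yey,hzzx] add [wucwh,hlvb,kpym] -> 13 lines: pwdg uwrsc hda wucwh hlvb kpym hvw igdvn zmtve huov mank cqxb gpq
Hunk 7: at line 4 remove [kpym] add [nzki] -> 13 lines: pwdg uwrsc hda wucwh hlvb nzki hvw igdvn zmtve huov mank cqxb gpq
Final line count: 13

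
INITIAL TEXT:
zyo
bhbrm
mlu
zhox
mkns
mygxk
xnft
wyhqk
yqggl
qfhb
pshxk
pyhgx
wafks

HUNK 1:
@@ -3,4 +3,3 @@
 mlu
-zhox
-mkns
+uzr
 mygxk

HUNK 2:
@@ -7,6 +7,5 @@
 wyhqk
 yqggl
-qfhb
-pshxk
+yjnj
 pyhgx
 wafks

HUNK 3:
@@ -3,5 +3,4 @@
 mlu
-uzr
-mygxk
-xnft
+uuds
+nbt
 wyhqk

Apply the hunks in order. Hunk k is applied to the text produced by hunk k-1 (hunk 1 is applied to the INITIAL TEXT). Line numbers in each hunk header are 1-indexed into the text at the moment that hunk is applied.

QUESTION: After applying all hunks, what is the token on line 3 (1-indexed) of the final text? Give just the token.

Hunk 1: at line 3 remove [zhox,mkns] add [uzr] -> 12 lines: zyo bhbrm mlu uzr mygxk xnft wyhqk yqggl qfhb pshxk pyhgx wafks
Hunk 2: at line 7 remove [qfhb,pshxk] add [yjnj] -> 11 lines: zyo bhbrm mlu uzr mygxk xnft wyhqk yqggl yjnj pyhgx wafks
Hunk 3: at line 3 remove [uzr,mygxk,xnft] add [uuds,nbt] -> 10 lines: zyo bhbrm mlu uuds nbt wyhqk yqggl yjnj pyhgx wafks
Final line 3: mlu

Answer: mlu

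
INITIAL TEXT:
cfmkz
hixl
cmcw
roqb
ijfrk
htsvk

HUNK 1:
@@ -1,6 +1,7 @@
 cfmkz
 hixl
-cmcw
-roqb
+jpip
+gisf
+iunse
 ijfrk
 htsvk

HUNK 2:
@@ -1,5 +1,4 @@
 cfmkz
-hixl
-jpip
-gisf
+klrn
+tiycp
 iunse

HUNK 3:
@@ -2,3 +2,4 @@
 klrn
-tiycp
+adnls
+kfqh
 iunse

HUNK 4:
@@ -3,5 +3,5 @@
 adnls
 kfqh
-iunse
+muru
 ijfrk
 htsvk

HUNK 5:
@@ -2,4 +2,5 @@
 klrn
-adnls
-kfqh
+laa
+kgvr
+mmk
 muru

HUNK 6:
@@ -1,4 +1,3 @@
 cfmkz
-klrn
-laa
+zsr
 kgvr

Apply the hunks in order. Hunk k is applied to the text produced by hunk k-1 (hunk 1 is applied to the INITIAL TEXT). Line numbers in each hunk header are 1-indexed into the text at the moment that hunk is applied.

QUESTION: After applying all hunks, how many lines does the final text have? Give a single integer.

Answer: 7

Derivation:
Hunk 1: at line 1 remove [cmcw,roqb] add [jpip,gisf,iunse] -> 7 lines: cfmkz hixl jpip gisf iunse ijfrk htsvk
Hunk 2: at line 1 remove [hixl,jpip,gisf] add [klrn,tiycp] -> 6 lines: cfmkz klrn tiycp iunse ijfrk htsvk
Hunk 3: at line 2 remove [tiycp] add [adnls,kfqh] -> 7 lines: cfmkz klrn adnls kfqh iunse ijfrk htsvk
Hunk 4: at line 3 remove [iunse] add [muru] -> 7 lines: cfmkz klrn adnls kfqh muru ijfrk htsvk
Hunk 5: at line 2 remove [adnls,kfqh] add [laa,kgvr,mmk] -> 8 lines: cfmkz klrn laa kgvr mmk muru ijfrk htsvk
Hunk 6: at line 1 remove [klrn,laa] add [zsr] -> 7 lines: cfmkz zsr kgvr mmk muru ijfrk htsvk
Final line count: 7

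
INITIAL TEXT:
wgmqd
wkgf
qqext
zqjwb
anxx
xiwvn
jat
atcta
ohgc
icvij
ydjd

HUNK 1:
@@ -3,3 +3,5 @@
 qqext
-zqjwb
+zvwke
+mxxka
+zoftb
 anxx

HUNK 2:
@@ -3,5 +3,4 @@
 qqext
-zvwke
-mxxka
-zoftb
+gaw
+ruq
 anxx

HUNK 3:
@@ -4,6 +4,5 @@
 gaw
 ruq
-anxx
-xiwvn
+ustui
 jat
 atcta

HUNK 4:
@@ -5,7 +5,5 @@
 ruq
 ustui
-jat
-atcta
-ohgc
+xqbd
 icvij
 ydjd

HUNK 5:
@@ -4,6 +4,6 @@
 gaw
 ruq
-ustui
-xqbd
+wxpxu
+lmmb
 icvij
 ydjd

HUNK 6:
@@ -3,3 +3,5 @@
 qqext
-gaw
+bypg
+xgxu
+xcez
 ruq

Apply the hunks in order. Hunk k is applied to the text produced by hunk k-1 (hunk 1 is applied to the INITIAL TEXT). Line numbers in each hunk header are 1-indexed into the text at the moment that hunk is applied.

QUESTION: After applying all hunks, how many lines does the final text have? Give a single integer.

Answer: 11

Derivation:
Hunk 1: at line 3 remove [zqjwb] add [zvwke,mxxka,zoftb] -> 13 lines: wgmqd wkgf qqext zvwke mxxka zoftb anxx xiwvn jat atcta ohgc icvij ydjd
Hunk 2: at line 3 remove [zvwke,mxxka,zoftb] add [gaw,ruq] -> 12 lines: wgmqd wkgf qqext gaw ruq anxx xiwvn jat atcta ohgc icvij ydjd
Hunk 3: at line 4 remove [anxx,xiwvn] add [ustui] -> 11 lines: wgmqd wkgf qqext gaw ruq ustui jat atcta ohgc icvij ydjd
Hunk 4: at line 5 remove [jat,atcta,ohgc] add [xqbd] -> 9 lines: wgmqd wkgf qqext gaw ruq ustui xqbd icvij ydjd
Hunk 5: at line 4 remove [ustui,xqbd] add [wxpxu,lmmb] -> 9 lines: wgmqd wkgf qqext gaw ruq wxpxu lmmb icvij ydjd
Hunk 6: at line 3 remove [gaw] add [bypg,xgxu,xcez] -> 11 lines: wgmqd wkgf qqext bypg xgxu xcez ruq wxpxu lmmb icvij ydjd
Final line count: 11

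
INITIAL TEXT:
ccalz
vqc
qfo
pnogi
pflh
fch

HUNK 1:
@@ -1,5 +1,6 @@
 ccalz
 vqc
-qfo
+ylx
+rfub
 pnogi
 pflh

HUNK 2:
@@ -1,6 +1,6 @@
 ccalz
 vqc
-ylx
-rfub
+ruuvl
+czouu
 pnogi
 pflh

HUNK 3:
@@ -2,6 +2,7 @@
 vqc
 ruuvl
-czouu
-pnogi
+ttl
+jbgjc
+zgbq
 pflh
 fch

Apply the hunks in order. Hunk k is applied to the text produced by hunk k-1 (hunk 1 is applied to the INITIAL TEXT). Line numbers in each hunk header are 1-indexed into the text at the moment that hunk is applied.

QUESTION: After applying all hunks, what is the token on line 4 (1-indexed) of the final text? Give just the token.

Hunk 1: at line 1 remove [qfo] add [ylx,rfub] -> 7 lines: ccalz vqc ylx rfub pnogi pflh fch
Hunk 2: at line 1 remove [ylx,rfub] add [ruuvl,czouu] -> 7 lines: ccalz vqc ruuvl czouu pnogi pflh fch
Hunk 3: at line 2 remove [czouu,pnogi] add [ttl,jbgjc,zgbq] -> 8 lines: ccalz vqc ruuvl ttl jbgjc zgbq pflh fch
Final line 4: ttl

Answer: ttl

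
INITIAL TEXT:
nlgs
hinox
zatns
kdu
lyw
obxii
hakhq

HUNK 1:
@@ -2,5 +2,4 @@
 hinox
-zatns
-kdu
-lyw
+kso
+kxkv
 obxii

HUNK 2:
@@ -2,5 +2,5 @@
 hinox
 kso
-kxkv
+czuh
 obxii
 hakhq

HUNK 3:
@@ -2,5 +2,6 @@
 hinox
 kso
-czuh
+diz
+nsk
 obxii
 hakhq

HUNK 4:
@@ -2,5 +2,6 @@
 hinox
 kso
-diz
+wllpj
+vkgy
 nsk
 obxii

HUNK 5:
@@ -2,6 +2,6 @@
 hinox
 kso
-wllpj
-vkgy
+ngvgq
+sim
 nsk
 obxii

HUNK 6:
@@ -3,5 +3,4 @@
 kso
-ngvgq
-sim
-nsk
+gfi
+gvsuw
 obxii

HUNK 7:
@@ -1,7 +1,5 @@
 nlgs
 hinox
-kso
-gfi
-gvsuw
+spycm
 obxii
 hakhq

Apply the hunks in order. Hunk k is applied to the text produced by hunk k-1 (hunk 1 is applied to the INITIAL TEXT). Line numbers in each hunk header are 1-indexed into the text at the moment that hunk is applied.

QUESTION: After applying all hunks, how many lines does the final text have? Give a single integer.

Hunk 1: at line 2 remove [zatns,kdu,lyw] add [kso,kxkv] -> 6 lines: nlgs hinox kso kxkv obxii hakhq
Hunk 2: at line 2 remove [kxkv] add [czuh] -> 6 lines: nlgs hinox kso czuh obxii hakhq
Hunk 3: at line 2 remove [czuh] add [diz,nsk] -> 7 lines: nlgs hinox kso diz nsk obxii hakhq
Hunk 4: at line 2 remove [diz] add [wllpj,vkgy] -> 8 lines: nlgs hinox kso wllpj vkgy nsk obxii hakhq
Hunk 5: at line 2 remove [wllpj,vkgy] add [ngvgq,sim] -> 8 lines: nlgs hinox kso ngvgq sim nsk obxii hakhq
Hunk 6: at line 3 remove [ngvgq,sim,nsk] add [gfi,gvsuw] -> 7 lines: nlgs hinox kso gfi gvsuw obxii hakhq
Hunk 7: at line 1 remove [kso,gfi,gvsuw] add [spycm] -> 5 lines: nlgs hinox spycm obxii hakhq
Final line count: 5

Answer: 5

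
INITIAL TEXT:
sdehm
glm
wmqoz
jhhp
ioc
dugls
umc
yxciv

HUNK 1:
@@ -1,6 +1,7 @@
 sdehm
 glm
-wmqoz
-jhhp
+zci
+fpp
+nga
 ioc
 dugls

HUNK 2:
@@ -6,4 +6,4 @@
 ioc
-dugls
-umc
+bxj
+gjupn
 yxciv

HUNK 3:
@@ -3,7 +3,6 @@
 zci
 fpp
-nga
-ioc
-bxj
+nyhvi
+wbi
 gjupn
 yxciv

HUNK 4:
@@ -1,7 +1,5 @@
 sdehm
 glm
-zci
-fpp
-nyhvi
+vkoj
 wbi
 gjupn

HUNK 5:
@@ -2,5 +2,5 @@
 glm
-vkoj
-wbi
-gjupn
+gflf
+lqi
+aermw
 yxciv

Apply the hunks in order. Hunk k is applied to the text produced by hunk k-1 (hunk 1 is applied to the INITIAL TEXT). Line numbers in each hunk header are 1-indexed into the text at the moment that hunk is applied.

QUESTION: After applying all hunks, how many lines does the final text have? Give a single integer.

Answer: 6

Derivation:
Hunk 1: at line 1 remove [wmqoz,jhhp] add [zci,fpp,nga] -> 9 lines: sdehm glm zci fpp nga ioc dugls umc yxciv
Hunk 2: at line 6 remove [dugls,umc] add [bxj,gjupn] -> 9 lines: sdehm glm zci fpp nga ioc bxj gjupn yxciv
Hunk 3: at line 3 remove [nga,ioc,bxj] add [nyhvi,wbi] -> 8 lines: sdehm glm zci fpp nyhvi wbi gjupn yxciv
Hunk 4: at line 1 remove [zci,fpp,nyhvi] add [vkoj] -> 6 lines: sdehm glm vkoj wbi gjupn yxciv
Hunk 5: at line 2 remove [vkoj,wbi,gjupn] add [gflf,lqi,aermw] -> 6 lines: sdehm glm gflf lqi aermw yxciv
Final line count: 6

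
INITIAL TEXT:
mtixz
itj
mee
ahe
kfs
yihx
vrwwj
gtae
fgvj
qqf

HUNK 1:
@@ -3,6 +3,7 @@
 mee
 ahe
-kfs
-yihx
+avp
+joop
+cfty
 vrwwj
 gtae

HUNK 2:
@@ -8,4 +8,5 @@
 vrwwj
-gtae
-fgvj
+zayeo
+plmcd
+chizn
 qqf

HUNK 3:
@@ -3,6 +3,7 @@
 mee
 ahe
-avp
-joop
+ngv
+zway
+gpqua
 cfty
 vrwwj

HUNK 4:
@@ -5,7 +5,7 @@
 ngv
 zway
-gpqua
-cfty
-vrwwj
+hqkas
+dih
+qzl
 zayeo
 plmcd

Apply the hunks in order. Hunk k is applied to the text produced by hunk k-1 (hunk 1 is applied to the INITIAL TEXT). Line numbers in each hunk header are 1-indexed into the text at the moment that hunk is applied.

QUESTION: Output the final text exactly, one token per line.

Hunk 1: at line 3 remove [kfs,yihx] add [avp,joop,cfty] -> 11 lines: mtixz itj mee ahe avp joop cfty vrwwj gtae fgvj qqf
Hunk 2: at line 8 remove [gtae,fgvj] add [zayeo,plmcd,chizn] -> 12 lines: mtixz itj mee ahe avp joop cfty vrwwj zayeo plmcd chizn qqf
Hunk 3: at line 3 remove [avp,joop] add [ngv,zway,gpqua] -> 13 lines: mtixz itj mee ahe ngv zway gpqua cfty vrwwj zayeo plmcd chizn qqf
Hunk 4: at line 5 remove [gpqua,cfty,vrwwj] add [hqkas,dih,qzl] -> 13 lines: mtixz itj mee ahe ngv zway hqkas dih qzl zayeo plmcd chizn qqf

Answer: mtixz
itj
mee
ahe
ngv
zway
hqkas
dih
qzl
zayeo
plmcd
chizn
qqf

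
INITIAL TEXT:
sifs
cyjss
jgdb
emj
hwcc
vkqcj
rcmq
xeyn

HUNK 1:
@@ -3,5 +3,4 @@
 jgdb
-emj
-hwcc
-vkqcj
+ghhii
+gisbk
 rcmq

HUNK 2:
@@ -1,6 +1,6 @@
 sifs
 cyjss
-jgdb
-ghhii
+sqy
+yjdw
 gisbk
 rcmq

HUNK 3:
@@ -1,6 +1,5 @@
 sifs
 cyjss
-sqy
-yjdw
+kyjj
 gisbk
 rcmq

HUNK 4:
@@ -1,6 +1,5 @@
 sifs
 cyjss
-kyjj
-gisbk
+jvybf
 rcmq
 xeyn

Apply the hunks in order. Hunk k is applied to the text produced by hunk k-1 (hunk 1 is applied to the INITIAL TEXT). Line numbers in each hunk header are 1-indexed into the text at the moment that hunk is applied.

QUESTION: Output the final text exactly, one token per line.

Answer: sifs
cyjss
jvybf
rcmq
xeyn

Derivation:
Hunk 1: at line 3 remove [emj,hwcc,vkqcj] add [ghhii,gisbk] -> 7 lines: sifs cyjss jgdb ghhii gisbk rcmq xeyn
Hunk 2: at line 1 remove [jgdb,ghhii] add [sqy,yjdw] -> 7 lines: sifs cyjss sqy yjdw gisbk rcmq xeyn
Hunk 3: at line 1 remove [sqy,yjdw] add [kyjj] -> 6 lines: sifs cyjss kyjj gisbk rcmq xeyn
Hunk 4: at line 1 remove [kyjj,gisbk] add [jvybf] -> 5 lines: sifs cyjss jvybf rcmq xeyn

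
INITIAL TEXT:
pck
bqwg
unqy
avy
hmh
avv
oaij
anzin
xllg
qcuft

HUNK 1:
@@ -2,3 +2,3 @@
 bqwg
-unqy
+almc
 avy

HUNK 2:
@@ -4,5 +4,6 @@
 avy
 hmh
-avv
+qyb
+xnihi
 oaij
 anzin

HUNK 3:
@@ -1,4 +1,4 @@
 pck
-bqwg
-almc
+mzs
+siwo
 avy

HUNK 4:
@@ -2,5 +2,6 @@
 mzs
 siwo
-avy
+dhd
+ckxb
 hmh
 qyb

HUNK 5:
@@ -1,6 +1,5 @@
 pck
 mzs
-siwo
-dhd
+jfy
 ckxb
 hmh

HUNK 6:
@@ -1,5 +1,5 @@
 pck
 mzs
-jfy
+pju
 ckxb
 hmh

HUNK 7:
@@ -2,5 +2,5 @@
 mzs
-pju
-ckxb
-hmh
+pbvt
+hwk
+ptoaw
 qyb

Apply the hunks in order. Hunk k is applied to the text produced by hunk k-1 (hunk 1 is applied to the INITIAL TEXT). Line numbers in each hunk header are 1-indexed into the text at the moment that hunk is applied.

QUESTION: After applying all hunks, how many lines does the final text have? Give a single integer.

Hunk 1: at line 2 remove [unqy] add [almc] -> 10 lines: pck bqwg almc avy hmh avv oaij anzin xllg qcuft
Hunk 2: at line 4 remove [avv] add [qyb,xnihi] -> 11 lines: pck bqwg almc avy hmh qyb xnihi oaij anzin xllg qcuft
Hunk 3: at line 1 remove [bqwg,almc] add [mzs,siwo] -> 11 lines: pck mzs siwo avy hmh qyb xnihi oaij anzin xllg qcuft
Hunk 4: at line 2 remove [avy] add [dhd,ckxb] -> 12 lines: pck mzs siwo dhd ckxb hmh qyb xnihi oaij anzin xllg qcuft
Hunk 5: at line 1 remove [siwo,dhd] add [jfy] -> 11 lines: pck mzs jfy ckxb hmh qyb xnihi oaij anzin xllg qcuft
Hunk 6: at line 1 remove [jfy] add [pju] -> 11 lines: pck mzs pju ckxb hmh qyb xnihi oaij anzin xllg qcuft
Hunk 7: at line 2 remove [pju,ckxb,hmh] add [pbvt,hwk,ptoaw] -> 11 lines: pck mzs pbvt hwk ptoaw qyb xnihi oaij anzin xllg qcuft
Final line count: 11

Answer: 11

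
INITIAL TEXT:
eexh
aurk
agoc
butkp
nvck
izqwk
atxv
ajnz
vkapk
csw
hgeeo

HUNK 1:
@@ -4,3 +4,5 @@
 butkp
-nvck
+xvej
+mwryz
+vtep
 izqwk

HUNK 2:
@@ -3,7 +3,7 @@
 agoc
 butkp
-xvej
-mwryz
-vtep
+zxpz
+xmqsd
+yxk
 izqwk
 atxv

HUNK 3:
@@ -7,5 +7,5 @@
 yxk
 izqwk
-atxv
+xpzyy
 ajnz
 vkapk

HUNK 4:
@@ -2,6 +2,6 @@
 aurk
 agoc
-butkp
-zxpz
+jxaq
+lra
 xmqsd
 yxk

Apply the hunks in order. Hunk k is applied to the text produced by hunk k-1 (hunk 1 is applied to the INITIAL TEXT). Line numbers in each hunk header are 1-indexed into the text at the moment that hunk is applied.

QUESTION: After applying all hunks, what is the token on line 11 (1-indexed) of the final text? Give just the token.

Answer: vkapk

Derivation:
Hunk 1: at line 4 remove [nvck] add [xvej,mwryz,vtep] -> 13 lines: eexh aurk agoc butkp xvej mwryz vtep izqwk atxv ajnz vkapk csw hgeeo
Hunk 2: at line 3 remove [xvej,mwryz,vtep] add [zxpz,xmqsd,yxk] -> 13 lines: eexh aurk agoc butkp zxpz xmqsd yxk izqwk atxv ajnz vkapk csw hgeeo
Hunk 3: at line 7 remove [atxv] add [xpzyy] -> 13 lines: eexh aurk agoc butkp zxpz xmqsd yxk izqwk xpzyy ajnz vkapk csw hgeeo
Hunk 4: at line 2 remove [butkp,zxpz] add [jxaq,lra] -> 13 lines: eexh aurk agoc jxaq lra xmqsd yxk izqwk xpzyy ajnz vkapk csw hgeeo
Final line 11: vkapk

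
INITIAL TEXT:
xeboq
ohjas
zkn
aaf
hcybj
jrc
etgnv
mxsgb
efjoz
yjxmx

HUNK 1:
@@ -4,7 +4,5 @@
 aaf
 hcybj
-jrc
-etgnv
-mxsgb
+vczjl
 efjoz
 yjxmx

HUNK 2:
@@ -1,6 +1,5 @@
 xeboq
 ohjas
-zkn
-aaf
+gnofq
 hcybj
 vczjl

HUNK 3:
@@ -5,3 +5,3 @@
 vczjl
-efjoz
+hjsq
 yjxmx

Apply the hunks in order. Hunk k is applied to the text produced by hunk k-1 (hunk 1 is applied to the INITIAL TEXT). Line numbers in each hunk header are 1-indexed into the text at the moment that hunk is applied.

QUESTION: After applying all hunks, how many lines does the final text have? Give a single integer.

Answer: 7

Derivation:
Hunk 1: at line 4 remove [jrc,etgnv,mxsgb] add [vczjl] -> 8 lines: xeboq ohjas zkn aaf hcybj vczjl efjoz yjxmx
Hunk 2: at line 1 remove [zkn,aaf] add [gnofq] -> 7 lines: xeboq ohjas gnofq hcybj vczjl efjoz yjxmx
Hunk 3: at line 5 remove [efjoz] add [hjsq] -> 7 lines: xeboq ohjas gnofq hcybj vczjl hjsq yjxmx
Final line count: 7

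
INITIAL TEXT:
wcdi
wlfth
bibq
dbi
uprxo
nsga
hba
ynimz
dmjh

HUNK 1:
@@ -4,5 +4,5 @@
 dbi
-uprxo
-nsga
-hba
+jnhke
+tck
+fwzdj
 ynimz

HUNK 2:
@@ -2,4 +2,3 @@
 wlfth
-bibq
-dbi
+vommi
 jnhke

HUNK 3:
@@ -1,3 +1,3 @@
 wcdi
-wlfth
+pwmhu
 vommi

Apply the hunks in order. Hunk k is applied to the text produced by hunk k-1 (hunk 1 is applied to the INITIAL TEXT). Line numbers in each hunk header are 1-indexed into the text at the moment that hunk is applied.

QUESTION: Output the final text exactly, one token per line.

Answer: wcdi
pwmhu
vommi
jnhke
tck
fwzdj
ynimz
dmjh

Derivation:
Hunk 1: at line 4 remove [uprxo,nsga,hba] add [jnhke,tck,fwzdj] -> 9 lines: wcdi wlfth bibq dbi jnhke tck fwzdj ynimz dmjh
Hunk 2: at line 2 remove [bibq,dbi] add [vommi] -> 8 lines: wcdi wlfth vommi jnhke tck fwzdj ynimz dmjh
Hunk 3: at line 1 remove [wlfth] add [pwmhu] -> 8 lines: wcdi pwmhu vommi jnhke tck fwzdj ynimz dmjh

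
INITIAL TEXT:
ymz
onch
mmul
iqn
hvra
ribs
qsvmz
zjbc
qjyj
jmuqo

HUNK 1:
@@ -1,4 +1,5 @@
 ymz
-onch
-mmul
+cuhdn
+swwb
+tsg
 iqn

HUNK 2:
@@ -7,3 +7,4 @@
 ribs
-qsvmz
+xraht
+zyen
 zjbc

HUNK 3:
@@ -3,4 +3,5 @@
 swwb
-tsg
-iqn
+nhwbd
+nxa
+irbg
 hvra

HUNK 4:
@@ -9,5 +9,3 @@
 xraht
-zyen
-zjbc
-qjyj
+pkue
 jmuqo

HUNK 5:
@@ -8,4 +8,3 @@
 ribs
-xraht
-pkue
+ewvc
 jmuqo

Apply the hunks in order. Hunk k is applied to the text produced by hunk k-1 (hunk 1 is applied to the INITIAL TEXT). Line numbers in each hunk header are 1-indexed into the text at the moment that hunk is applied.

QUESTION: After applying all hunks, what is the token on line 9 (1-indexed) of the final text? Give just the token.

Hunk 1: at line 1 remove [onch,mmul] add [cuhdn,swwb,tsg] -> 11 lines: ymz cuhdn swwb tsg iqn hvra ribs qsvmz zjbc qjyj jmuqo
Hunk 2: at line 7 remove [qsvmz] add [xraht,zyen] -> 12 lines: ymz cuhdn swwb tsg iqn hvra ribs xraht zyen zjbc qjyj jmuqo
Hunk 3: at line 3 remove [tsg,iqn] add [nhwbd,nxa,irbg] -> 13 lines: ymz cuhdn swwb nhwbd nxa irbg hvra ribs xraht zyen zjbc qjyj jmuqo
Hunk 4: at line 9 remove [zyen,zjbc,qjyj] add [pkue] -> 11 lines: ymz cuhdn swwb nhwbd nxa irbg hvra ribs xraht pkue jmuqo
Hunk 5: at line 8 remove [xraht,pkue] add [ewvc] -> 10 lines: ymz cuhdn swwb nhwbd nxa irbg hvra ribs ewvc jmuqo
Final line 9: ewvc

Answer: ewvc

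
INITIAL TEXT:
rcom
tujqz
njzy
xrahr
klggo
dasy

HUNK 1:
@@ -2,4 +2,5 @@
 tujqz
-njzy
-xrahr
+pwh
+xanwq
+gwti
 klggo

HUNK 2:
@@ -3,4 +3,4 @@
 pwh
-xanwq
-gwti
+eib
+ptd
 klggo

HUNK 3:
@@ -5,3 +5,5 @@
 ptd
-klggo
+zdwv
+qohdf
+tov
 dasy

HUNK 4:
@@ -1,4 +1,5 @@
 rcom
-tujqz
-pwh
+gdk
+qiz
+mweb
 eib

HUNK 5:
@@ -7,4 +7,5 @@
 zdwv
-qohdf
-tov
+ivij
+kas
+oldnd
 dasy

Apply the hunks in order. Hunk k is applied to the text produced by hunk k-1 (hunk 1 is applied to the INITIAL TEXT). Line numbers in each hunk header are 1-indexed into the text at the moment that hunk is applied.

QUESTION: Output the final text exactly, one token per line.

Answer: rcom
gdk
qiz
mweb
eib
ptd
zdwv
ivij
kas
oldnd
dasy

Derivation:
Hunk 1: at line 2 remove [njzy,xrahr] add [pwh,xanwq,gwti] -> 7 lines: rcom tujqz pwh xanwq gwti klggo dasy
Hunk 2: at line 3 remove [xanwq,gwti] add [eib,ptd] -> 7 lines: rcom tujqz pwh eib ptd klggo dasy
Hunk 3: at line 5 remove [klggo] add [zdwv,qohdf,tov] -> 9 lines: rcom tujqz pwh eib ptd zdwv qohdf tov dasy
Hunk 4: at line 1 remove [tujqz,pwh] add [gdk,qiz,mweb] -> 10 lines: rcom gdk qiz mweb eib ptd zdwv qohdf tov dasy
Hunk 5: at line 7 remove [qohdf,tov] add [ivij,kas,oldnd] -> 11 lines: rcom gdk qiz mweb eib ptd zdwv ivij kas oldnd dasy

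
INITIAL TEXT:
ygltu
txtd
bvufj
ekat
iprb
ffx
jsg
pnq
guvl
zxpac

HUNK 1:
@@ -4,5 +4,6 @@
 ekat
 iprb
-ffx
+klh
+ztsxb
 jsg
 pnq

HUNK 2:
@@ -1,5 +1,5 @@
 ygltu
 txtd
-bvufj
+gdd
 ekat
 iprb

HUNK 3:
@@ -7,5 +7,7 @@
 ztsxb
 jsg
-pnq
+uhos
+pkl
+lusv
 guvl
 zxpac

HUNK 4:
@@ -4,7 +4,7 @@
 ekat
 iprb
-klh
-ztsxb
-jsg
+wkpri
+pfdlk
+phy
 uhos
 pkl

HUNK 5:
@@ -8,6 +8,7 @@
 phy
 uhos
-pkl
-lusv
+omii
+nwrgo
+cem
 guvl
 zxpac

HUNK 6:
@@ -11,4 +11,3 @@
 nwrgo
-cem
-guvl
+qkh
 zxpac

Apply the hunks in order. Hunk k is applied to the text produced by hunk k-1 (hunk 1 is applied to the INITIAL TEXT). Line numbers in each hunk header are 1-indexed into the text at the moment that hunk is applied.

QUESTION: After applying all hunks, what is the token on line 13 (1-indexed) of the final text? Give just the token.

Hunk 1: at line 4 remove [ffx] add [klh,ztsxb] -> 11 lines: ygltu txtd bvufj ekat iprb klh ztsxb jsg pnq guvl zxpac
Hunk 2: at line 1 remove [bvufj] add [gdd] -> 11 lines: ygltu txtd gdd ekat iprb klh ztsxb jsg pnq guvl zxpac
Hunk 3: at line 7 remove [pnq] add [uhos,pkl,lusv] -> 13 lines: ygltu txtd gdd ekat iprb klh ztsxb jsg uhos pkl lusv guvl zxpac
Hunk 4: at line 4 remove [klh,ztsxb,jsg] add [wkpri,pfdlk,phy] -> 13 lines: ygltu txtd gdd ekat iprb wkpri pfdlk phy uhos pkl lusv guvl zxpac
Hunk 5: at line 8 remove [pkl,lusv] add [omii,nwrgo,cem] -> 14 lines: ygltu txtd gdd ekat iprb wkpri pfdlk phy uhos omii nwrgo cem guvl zxpac
Hunk 6: at line 11 remove [cem,guvl] add [qkh] -> 13 lines: ygltu txtd gdd ekat iprb wkpri pfdlk phy uhos omii nwrgo qkh zxpac
Final line 13: zxpac

Answer: zxpac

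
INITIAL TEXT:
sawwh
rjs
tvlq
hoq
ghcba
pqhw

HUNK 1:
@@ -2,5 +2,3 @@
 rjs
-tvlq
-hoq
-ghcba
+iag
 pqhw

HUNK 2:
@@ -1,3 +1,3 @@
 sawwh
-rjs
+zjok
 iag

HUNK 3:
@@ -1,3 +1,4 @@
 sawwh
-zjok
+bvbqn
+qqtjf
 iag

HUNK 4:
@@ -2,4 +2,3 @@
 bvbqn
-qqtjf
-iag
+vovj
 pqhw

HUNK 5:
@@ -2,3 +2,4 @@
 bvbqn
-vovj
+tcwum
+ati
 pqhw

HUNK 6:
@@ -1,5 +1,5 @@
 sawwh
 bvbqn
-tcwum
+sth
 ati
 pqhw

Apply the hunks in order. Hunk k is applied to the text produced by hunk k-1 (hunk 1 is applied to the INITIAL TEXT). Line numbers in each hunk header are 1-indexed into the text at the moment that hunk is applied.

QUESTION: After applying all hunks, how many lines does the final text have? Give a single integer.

Hunk 1: at line 2 remove [tvlq,hoq,ghcba] add [iag] -> 4 lines: sawwh rjs iag pqhw
Hunk 2: at line 1 remove [rjs] add [zjok] -> 4 lines: sawwh zjok iag pqhw
Hunk 3: at line 1 remove [zjok] add [bvbqn,qqtjf] -> 5 lines: sawwh bvbqn qqtjf iag pqhw
Hunk 4: at line 2 remove [qqtjf,iag] add [vovj] -> 4 lines: sawwh bvbqn vovj pqhw
Hunk 5: at line 2 remove [vovj] add [tcwum,ati] -> 5 lines: sawwh bvbqn tcwum ati pqhw
Hunk 6: at line 1 remove [tcwum] add [sth] -> 5 lines: sawwh bvbqn sth ati pqhw
Final line count: 5

Answer: 5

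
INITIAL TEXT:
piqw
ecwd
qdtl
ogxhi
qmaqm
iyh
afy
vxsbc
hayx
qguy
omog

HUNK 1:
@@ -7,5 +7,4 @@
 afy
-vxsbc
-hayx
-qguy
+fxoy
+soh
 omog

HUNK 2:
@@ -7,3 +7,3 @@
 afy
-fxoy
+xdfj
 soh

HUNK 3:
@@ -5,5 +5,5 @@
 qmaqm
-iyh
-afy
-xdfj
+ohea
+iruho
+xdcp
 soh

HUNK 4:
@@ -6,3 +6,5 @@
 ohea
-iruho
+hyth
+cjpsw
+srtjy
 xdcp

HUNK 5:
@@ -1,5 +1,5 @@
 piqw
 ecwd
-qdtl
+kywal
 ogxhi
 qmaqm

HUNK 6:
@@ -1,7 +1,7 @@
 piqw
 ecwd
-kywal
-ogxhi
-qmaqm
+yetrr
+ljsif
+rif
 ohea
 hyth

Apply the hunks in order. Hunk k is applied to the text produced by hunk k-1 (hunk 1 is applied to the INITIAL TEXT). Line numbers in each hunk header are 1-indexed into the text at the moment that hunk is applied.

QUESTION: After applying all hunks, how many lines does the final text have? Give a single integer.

Answer: 12

Derivation:
Hunk 1: at line 7 remove [vxsbc,hayx,qguy] add [fxoy,soh] -> 10 lines: piqw ecwd qdtl ogxhi qmaqm iyh afy fxoy soh omog
Hunk 2: at line 7 remove [fxoy] add [xdfj] -> 10 lines: piqw ecwd qdtl ogxhi qmaqm iyh afy xdfj soh omog
Hunk 3: at line 5 remove [iyh,afy,xdfj] add [ohea,iruho,xdcp] -> 10 lines: piqw ecwd qdtl ogxhi qmaqm ohea iruho xdcp soh omog
Hunk 4: at line 6 remove [iruho] add [hyth,cjpsw,srtjy] -> 12 lines: piqw ecwd qdtl ogxhi qmaqm ohea hyth cjpsw srtjy xdcp soh omog
Hunk 5: at line 1 remove [qdtl] add [kywal] -> 12 lines: piqw ecwd kywal ogxhi qmaqm ohea hyth cjpsw srtjy xdcp soh omog
Hunk 6: at line 1 remove [kywal,ogxhi,qmaqm] add [yetrr,ljsif,rif] -> 12 lines: piqw ecwd yetrr ljsif rif ohea hyth cjpsw srtjy xdcp soh omog
Final line count: 12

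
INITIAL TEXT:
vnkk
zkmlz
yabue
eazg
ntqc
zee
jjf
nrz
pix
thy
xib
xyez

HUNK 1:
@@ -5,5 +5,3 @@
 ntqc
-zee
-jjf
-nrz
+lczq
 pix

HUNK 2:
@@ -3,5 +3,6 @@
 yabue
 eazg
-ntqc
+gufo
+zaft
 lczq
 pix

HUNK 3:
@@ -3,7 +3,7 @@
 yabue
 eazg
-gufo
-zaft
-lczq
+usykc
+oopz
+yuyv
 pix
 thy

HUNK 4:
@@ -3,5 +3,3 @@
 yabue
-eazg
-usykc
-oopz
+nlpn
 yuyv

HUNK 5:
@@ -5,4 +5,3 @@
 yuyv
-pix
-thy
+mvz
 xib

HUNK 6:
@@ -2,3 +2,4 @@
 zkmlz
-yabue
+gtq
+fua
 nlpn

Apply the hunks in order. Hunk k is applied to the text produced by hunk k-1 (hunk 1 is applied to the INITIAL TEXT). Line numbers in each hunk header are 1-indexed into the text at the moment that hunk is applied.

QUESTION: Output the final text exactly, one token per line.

Hunk 1: at line 5 remove [zee,jjf,nrz] add [lczq] -> 10 lines: vnkk zkmlz yabue eazg ntqc lczq pix thy xib xyez
Hunk 2: at line 3 remove [ntqc] add [gufo,zaft] -> 11 lines: vnkk zkmlz yabue eazg gufo zaft lczq pix thy xib xyez
Hunk 3: at line 3 remove [gufo,zaft,lczq] add [usykc,oopz,yuyv] -> 11 lines: vnkk zkmlz yabue eazg usykc oopz yuyv pix thy xib xyez
Hunk 4: at line 3 remove [eazg,usykc,oopz] add [nlpn] -> 9 lines: vnkk zkmlz yabue nlpn yuyv pix thy xib xyez
Hunk 5: at line 5 remove [pix,thy] add [mvz] -> 8 lines: vnkk zkmlz yabue nlpn yuyv mvz xib xyez
Hunk 6: at line 2 remove [yabue] add [gtq,fua] -> 9 lines: vnkk zkmlz gtq fua nlpn yuyv mvz xib xyez

Answer: vnkk
zkmlz
gtq
fua
nlpn
yuyv
mvz
xib
xyez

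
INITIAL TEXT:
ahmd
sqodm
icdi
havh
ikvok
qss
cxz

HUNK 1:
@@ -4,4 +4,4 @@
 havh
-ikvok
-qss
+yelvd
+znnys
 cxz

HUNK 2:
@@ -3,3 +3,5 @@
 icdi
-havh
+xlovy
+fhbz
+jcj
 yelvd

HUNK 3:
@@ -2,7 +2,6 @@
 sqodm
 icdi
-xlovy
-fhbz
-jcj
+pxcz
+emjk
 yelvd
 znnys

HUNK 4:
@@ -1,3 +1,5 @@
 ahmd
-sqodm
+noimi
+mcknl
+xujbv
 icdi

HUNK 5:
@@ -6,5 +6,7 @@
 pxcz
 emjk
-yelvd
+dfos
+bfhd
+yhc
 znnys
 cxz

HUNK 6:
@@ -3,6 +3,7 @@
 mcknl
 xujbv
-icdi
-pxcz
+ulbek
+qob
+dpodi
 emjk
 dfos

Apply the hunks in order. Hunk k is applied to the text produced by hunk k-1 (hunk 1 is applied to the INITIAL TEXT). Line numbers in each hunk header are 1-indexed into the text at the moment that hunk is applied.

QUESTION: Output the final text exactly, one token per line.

Hunk 1: at line 4 remove [ikvok,qss] add [yelvd,znnys] -> 7 lines: ahmd sqodm icdi havh yelvd znnys cxz
Hunk 2: at line 3 remove [havh] add [xlovy,fhbz,jcj] -> 9 lines: ahmd sqodm icdi xlovy fhbz jcj yelvd znnys cxz
Hunk 3: at line 2 remove [xlovy,fhbz,jcj] add [pxcz,emjk] -> 8 lines: ahmd sqodm icdi pxcz emjk yelvd znnys cxz
Hunk 4: at line 1 remove [sqodm] add [noimi,mcknl,xujbv] -> 10 lines: ahmd noimi mcknl xujbv icdi pxcz emjk yelvd znnys cxz
Hunk 5: at line 6 remove [yelvd] add [dfos,bfhd,yhc] -> 12 lines: ahmd noimi mcknl xujbv icdi pxcz emjk dfos bfhd yhc znnys cxz
Hunk 6: at line 3 remove [icdi,pxcz] add [ulbek,qob,dpodi] -> 13 lines: ahmd noimi mcknl xujbv ulbek qob dpodi emjk dfos bfhd yhc znnys cxz

Answer: ahmd
noimi
mcknl
xujbv
ulbek
qob
dpodi
emjk
dfos
bfhd
yhc
znnys
cxz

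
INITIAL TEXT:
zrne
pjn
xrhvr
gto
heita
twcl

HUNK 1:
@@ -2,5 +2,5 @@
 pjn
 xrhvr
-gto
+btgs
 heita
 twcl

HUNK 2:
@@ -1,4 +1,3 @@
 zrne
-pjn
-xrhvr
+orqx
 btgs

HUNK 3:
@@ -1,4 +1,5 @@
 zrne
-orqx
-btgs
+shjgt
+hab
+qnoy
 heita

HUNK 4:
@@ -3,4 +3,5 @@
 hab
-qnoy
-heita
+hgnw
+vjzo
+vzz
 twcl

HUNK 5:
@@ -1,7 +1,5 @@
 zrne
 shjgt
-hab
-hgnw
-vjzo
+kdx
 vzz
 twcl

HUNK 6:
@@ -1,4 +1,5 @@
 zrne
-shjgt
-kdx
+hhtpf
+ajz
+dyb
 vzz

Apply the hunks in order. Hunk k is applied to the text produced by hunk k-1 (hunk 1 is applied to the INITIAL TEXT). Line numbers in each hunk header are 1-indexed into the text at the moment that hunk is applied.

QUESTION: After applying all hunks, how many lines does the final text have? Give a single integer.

Hunk 1: at line 2 remove [gto] add [btgs] -> 6 lines: zrne pjn xrhvr btgs heita twcl
Hunk 2: at line 1 remove [pjn,xrhvr] add [orqx] -> 5 lines: zrne orqx btgs heita twcl
Hunk 3: at line 1 remove [orqx,btgs] add [shjgt,hab,qnoy] -> 6 lines: zrne shjgt hab qnoy heita twcl
Hunk 4: at line 3 remove [qnoy,heita] add [hgnw,vjzo,vzz] -> 7 lines: zrne shjgt hab hgnw vjzo vzz twcl
Hunk 5: at line 1 remove [hab,hgnw,vjzo] add [kdx] -> 5 lines: zrne shjgt kdx vzz twcl
Hunk 6: at line 1 remove [shjgt,kdx] add [hhtpf,ajz,dyb] -> 6 lines: zrne hhtpf ajz dyb vzz twcl
Final line count: 6

Answer: 6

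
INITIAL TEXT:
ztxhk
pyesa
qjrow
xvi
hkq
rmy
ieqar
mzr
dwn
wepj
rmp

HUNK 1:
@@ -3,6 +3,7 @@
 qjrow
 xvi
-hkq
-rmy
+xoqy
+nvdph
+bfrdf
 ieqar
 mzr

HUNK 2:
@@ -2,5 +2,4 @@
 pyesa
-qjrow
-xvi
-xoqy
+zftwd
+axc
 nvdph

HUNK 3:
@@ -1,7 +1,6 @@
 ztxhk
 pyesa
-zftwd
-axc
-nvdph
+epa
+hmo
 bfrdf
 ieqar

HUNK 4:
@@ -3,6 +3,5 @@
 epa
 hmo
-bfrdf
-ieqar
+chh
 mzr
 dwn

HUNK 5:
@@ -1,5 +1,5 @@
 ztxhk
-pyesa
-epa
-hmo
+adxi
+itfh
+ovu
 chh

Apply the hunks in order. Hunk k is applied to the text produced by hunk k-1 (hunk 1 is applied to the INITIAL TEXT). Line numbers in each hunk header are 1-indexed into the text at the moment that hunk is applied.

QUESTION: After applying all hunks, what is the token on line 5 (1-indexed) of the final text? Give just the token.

Hunk 1: at line 3 remove [hkq,rmy] add [xoqy,nvdph,bfrdf] -> 12 lines: ztxhk pyesa qjrow xvi xoqy nvdph bfrdf ieqar mzr dwn wepj rmp
Hunk 2: at line 2 remove [qjrow,xvi,xoqy] add [zftwd,axc] -> 11 lines: ztxhk pyesa zftwd axc nvdph bfrdf ieqar mzr dwn wepj rmp
Hunk 3: at line 1 remove [zftwd,axc,nvdph] add [epa,hmo] -> 10 lines: ztxhk pyesa epa hmo bfrdf ieqar mzr dwn wepj rmp
Hunk 4: at line 3 remove [bfrdf,ieqar] add [chh] -> 9 lines: ztxhk pyesa epa hmo chh mzr dwn wepj rmp
Hunk 5: at line 1 remove [pyesa,epa,hmo] add [adxi,itfh,ovu] -> 9 lines: ztxhk adxi itfh ovu chh mzr dwn wepj rmp
Final line 5: chh

Answer: chh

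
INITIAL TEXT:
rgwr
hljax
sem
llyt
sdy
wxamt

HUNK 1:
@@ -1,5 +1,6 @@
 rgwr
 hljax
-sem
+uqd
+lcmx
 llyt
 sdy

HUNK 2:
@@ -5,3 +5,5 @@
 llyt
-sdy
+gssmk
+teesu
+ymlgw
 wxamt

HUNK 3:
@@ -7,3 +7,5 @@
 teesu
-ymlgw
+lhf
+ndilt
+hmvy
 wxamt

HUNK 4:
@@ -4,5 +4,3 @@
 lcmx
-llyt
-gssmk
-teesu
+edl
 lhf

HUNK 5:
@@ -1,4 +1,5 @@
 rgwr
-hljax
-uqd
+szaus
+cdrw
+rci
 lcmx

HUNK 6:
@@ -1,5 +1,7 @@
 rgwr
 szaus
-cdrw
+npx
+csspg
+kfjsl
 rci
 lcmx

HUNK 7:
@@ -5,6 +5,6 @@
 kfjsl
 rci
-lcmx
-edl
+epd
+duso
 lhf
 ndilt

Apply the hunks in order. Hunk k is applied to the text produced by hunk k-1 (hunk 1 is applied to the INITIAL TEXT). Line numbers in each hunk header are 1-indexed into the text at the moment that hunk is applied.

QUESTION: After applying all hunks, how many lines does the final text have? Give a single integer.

Hunk 1: at line 1 remove [sem] add [uqd,lcmx] -> 7 lines: rgwr hljax uqd lcmx llyt sdy wxamt
Hunk 2: at line 5 remove [sdy] add [gssmk,teesu,ymlgw] -> 9 lines: rgwr hljax uqd lcmx llyt gssmk teesu ymlgw wxamt
Hunk 3: at line 7 remove [ymlgw] add [lhf,ndilt,hmvy] -> 11 lines: rgwr hljax uqd lcmx llyt gssmk teesu lhf ndilt hmvy wxamt
Hunk 4: at line 4 remove [llyt,gssmk,teesu] add [edl] -> 9 lines: rgwr hljax uqd lcmx edl lhf ndilt hmvy wxamt
Hunk 5: at line 1 remove [hljax,uqd] add [szaus,cdrw,rci] -> 10 lines: rgwr szaus cdrw rci lcmx edl lhf ndilt hmvy wxamt
Hunk 6: at line 1 remove [cdrw] add [npx,csspg,kfjsl] -> 12 lines: rgwr szaus npx csspg kfjsl rci lcmx edl lhf ndilt hmvy wxamt
Hunk 7: at line 5 remove [lcmx,edl] add [epd,duso] -> 12 lines: rgwr szaus npx csspg kfjsl rci epd duso lhf ndilt hmvy wxamt
Final line count: 12

Answer: 12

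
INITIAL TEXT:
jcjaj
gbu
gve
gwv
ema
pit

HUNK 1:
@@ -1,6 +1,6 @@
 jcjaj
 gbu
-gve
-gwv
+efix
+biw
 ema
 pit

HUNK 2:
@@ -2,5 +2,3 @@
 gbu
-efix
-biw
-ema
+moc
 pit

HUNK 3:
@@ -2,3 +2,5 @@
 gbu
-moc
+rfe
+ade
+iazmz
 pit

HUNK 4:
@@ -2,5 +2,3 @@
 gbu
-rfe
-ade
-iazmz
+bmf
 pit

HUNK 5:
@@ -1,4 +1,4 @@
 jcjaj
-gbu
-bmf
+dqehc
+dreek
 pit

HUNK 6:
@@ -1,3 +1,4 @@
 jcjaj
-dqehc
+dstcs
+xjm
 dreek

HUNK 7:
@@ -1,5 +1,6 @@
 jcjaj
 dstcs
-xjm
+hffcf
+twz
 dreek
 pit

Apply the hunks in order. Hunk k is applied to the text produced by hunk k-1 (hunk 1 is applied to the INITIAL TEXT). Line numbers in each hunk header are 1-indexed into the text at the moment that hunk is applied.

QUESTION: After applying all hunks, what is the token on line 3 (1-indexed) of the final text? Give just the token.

Hunk 1: at line 1 remove [gve,gwv] add [efix,biw] -> 6 lines: jcjaj gbu efix biw ema pit
Hunk 2: at line 2 remove [efix,biw,ema] add [moc] -> 4 lines: jcjaj gbu moc pit
Hunk 3: at line 2 remove [moc] add [rfe,ade,iazmz] -> 6 lines: jcjaj gbu rfe ade iazmz pit
Hunk 4: at line 2 remove [rfe,ade,iazmz] add [bmf] -> 4 lines: jcjaj gbu bmf pit
Hunk 5: at line 1 remove [gbu,bmf] add [dqehc,dreek] -> 4 lines: jcjaj dqehc dreek pit
Hunk 6: at line 1 remove [dqehc] add [dstcs,xjm] -> 5 lines: jcjaj dstcs xjm dreek pit
Hunk 7: at line 1 remove [xjm] add [hffcf,twz] -> 6 lines: jcjaj dstcs hffcf twz dreek pit
Final line 3: hffcf

Answer: hffcf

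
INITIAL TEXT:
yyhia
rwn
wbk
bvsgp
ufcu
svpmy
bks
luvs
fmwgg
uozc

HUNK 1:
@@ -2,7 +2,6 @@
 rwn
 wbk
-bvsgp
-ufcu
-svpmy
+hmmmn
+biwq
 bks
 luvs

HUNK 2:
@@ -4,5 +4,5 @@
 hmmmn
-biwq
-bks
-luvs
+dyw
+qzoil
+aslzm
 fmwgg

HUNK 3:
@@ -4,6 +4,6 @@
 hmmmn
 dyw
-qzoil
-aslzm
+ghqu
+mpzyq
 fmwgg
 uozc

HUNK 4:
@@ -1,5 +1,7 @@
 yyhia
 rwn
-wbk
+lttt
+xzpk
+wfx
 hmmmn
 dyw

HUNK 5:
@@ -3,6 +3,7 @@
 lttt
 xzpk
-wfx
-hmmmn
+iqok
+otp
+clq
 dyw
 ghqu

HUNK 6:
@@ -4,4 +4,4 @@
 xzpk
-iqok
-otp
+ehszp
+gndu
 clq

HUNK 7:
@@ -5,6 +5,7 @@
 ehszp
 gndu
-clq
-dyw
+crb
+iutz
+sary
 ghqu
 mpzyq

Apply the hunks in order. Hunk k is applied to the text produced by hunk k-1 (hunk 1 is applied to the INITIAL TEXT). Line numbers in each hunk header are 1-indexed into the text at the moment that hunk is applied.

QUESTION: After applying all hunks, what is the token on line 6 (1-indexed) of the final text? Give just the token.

Hunk 1: at line 2 remove [bvsgp,ufcu,svpmy] add [hmmmn,biwq] -> 9 lines: yyhia rwn wbk hmmmn biwq bks luvs fmwgg uozc
Hunk 2: at line 4 remove [biwq,bks,luvs] add [dyw,qzoil,aslzm] -> 9 lines: yyhia rwn wbk hmmmn dyw qzoil aslzm fmwgg uozc
Hunk 3: at line 4 remove [qzoil,aslzm] add [ghqu,mpzyq] -> 9 lines: yyhia rwn wbk hmmmn dyw ghqu mpzyq fmwgg uozc
Hunk 4: at line 1 remove [wbk] add [lttt,xzpk,wfx] -> 11 lines: yyhia rwn lttt xzpk wfx hmmmn dyw ghqu mpzyq fmwgg uozc
Hunk 5: at line 3 remove [wfx,hmmmn] add [iqok,otp,clq] -> 12 lines: yyhia rwn lttt xzpk iqok otp clq dyw ghqu mpzyq fmwgg uozc
Hunk 6: at line 4 remove [iqok,otp] add [ehszp,gndu] -> 12 lines: yyhia rwn lttt xzpk ehszp gndu clq dyw ghqu mpzyq fmwgg uozc
Hunk 7: at line 5 remove [clq,dyw] add [crb,iutz,sary] -> 13 lines: yyhia rwn lttt xzpk ehszp gndu crb iutz sary ghqu mpzyq fmwgg uozc
Final line 6: gndu

Answer: gndu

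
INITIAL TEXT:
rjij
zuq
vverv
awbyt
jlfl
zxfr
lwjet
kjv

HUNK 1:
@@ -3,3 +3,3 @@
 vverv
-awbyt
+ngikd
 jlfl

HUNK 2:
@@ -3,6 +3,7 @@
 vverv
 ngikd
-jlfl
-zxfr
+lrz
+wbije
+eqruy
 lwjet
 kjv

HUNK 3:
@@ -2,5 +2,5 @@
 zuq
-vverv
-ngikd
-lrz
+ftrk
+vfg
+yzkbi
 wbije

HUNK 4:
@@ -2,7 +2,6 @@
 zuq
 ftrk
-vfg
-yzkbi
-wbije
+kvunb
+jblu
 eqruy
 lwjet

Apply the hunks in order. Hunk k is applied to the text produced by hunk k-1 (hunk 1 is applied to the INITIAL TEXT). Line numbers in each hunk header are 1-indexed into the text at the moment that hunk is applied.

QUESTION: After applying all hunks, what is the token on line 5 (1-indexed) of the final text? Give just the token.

Answer: jblu

Derivation:
Hunk 1: at line 3 remove [awbyt] add [ngikd] -> 8 lines: rjij zuq vverv ngikd jlfl zxfr lwjet kjv
Hunk 2: at line 3 remove [jlfl,zxfr] add [lrz,wbije,eqruy] -> 9 lines: rjij zuq vverv ngikd lrz wbije eqruy lwjet kjv
Hunk 3: at line 2 remove [vverv,ngikd,lrz] add [ftrk,vfg,yzkbi] -> 9 lines: rjij zuq ftrk vfg yzkbi wbije eqruy lwjet kjv
Hunk 4: at line 2 remove [vfg,yzkbi,wbije] add [kvunb,jblu] -> 8 lines: rjij zuq ftrk kvunb jblu eqruy lwjet kjv
Final line 5: jblu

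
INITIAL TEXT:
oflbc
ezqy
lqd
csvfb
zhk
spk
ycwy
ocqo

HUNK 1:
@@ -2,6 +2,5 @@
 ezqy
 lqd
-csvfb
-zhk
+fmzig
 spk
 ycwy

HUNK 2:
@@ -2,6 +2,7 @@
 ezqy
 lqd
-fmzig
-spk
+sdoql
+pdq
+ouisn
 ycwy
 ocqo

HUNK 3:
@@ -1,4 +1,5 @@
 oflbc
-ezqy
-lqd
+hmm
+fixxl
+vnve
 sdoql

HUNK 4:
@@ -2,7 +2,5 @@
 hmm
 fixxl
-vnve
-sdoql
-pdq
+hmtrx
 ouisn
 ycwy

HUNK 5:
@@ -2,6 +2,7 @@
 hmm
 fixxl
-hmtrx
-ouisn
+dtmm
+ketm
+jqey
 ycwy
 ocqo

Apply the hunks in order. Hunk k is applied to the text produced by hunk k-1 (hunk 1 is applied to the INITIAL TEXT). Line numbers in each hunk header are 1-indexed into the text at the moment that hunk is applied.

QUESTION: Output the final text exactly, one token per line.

Hunk 1: at line 2 remove [csvfb,zhk] add [fmzig] -> 7 lines: oflbc ezqy lqd fmzig spk ycwy ocqo
Hunk 2: at line 2 remove [fmzig,spk] add [sdoql,pdq,ouisn] -> 8 lines: oflbc ezqy lqd sdoql pdq ouisn ycwy ocqo
Hunk 3: at line 1 remove [ezqy,lqd] add [hmm,fixxl,vnve] -> 9 lines: oflbc hmm fixxl vnve sdoql pdq ouisn ycwy ocqo
Hunk 4: at line 2 remove [vnve,sdoql,pdq] add [hmtrx] -> 7 lines: oflbc hmm fixxl hmtrx ouisn ycwy ocqo
Hunk 5: at line 2 remove [hmtrx,ouisn] add [dtmm,ketm,jqey] -> 8 lines: oflbc hmm fixxl dtmm ketm jqey ycwy ocqo

Answer: oflbc
hmm
fixxl
dtmm
ketm
jqey
ycwy
ocqo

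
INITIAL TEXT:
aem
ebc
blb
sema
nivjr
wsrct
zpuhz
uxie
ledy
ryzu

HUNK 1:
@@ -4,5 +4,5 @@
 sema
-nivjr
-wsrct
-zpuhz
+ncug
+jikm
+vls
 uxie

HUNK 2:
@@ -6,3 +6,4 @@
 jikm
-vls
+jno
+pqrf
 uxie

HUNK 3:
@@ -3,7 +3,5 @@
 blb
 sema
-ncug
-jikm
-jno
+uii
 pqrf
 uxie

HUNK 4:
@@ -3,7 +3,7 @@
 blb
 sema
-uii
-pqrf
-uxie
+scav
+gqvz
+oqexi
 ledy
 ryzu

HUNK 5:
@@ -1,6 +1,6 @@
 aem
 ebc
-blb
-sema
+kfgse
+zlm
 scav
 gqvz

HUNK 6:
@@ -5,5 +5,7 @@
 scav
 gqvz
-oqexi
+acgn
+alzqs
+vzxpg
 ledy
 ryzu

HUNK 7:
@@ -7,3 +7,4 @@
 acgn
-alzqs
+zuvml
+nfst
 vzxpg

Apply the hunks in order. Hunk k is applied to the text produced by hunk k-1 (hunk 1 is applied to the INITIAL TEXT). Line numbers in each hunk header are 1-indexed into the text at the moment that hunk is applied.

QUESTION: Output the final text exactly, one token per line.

Answer: aem
ebc
kfgse
zlm
scav
gqvz
acgn
zuvml
nfst
vzxpg
ledy
ryzu

Derivation:
Hunk 1: at line 4 remove [nivjr,wsrct,zpuhz] add [ncug,jikm,vls] -> 10 lines: aem ebc blb sema ncug jikm vls uxie ledy ryzu
Hunk 2: at line 6 remove [vls] add [jno,pqrf] -> 11 lines: aem ebc blb sema ncug jikm jno pqrf uxie ledy ryzu
Hunk 3: at line 3 remove [ncug,jikm,jno] add [uii] -> 9 lines: aem ebc blb sema uii pqrf uxie ledy ryzu
Hunk 4: at line 3 remove [uii,pqrf,uxie] add [scav,gqvz,oqexi] -> 9 lines: aem ebc blb sema scav gqvz oqexi ledy ryzu
Hunk 5: at line 1 remove [blb,sema] add [kfgse,zlm] -> 9 lines: aem ebc kfgse zlm scav gqvz oqexi ledy ryzu
Hunk 6: at line 5 remove [oqexi] add [acgn,alzqs,vzxpg] -> 11 lines: aem ebc kfgse zlm scav gqvz acgn alzqs vzxpg ledy ryzu
Hunk 7: at line 7 remove [alzqs] add [zuvml,nfst] -> 12 lines: aem ebc kfgse zlm scav gqvz acgn zuvml nfst vzxpg ledy ryzu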